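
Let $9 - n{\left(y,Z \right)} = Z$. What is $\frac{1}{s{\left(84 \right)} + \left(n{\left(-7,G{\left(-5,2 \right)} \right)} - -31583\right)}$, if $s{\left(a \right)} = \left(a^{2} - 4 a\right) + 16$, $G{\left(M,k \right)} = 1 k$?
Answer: $\frac{1}{38326} \approx 2.6092 \cdot 10^{-5}$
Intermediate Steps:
$G{\left(M,k \right)} = k$
$n{\left(y,Z \right)} = 9 - Z$
$s{\left(a \right)} = 16 + a^{2} - 4 a$
$\frac{1}{s{\left(84 \right)} + \left(n{\left(-7,G{\left(-5,2 \right)} \right)} - -31583\right)} = \frac{1}{\left(16 + 84^{2} - 336\right) + \left(\left(9 - 2\right) - -31583\right)} = \frac{1}{\left(16 + 7056 - 336\right) + \left(\left(9 - 2\right) + 31583\right)} = \frac{1}{6736 + \left(7 + 31583\right)} = \frac{1}{6736 + 31590} = \frac{1}{38326}$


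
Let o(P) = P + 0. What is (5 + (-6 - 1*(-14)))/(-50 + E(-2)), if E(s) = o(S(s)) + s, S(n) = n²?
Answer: -13/48 ≈ -0.27083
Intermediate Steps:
o(P) = P
E(s) = s + s² (E(s) = s² + s = s + s²)
(5 + (-6 - 1*(-14)))/(-50 + E(-2)) = (5 + (-6 - 1*(-14)))/(-50 - 2*(1 - 2)) = (5 + (-6 + 14))/(-50 - 2*(-1)) = (5 + 8)/(-50 + 2) = 13/(-48) = 13*(-1/48) = -13/48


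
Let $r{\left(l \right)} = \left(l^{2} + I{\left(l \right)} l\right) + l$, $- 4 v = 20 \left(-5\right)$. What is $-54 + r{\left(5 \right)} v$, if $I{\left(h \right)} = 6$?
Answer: $1446$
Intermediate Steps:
$v = 25$ ($v = - \frac{20 \left(-5\right)}{4} = \left(- \frac{1}{4}\right) \left(-100\right) = 25$)
$r{\left(l \right)} = l^{2} + 7 l$ ($r{\left(l \right)} = \left(l^{2} + 6 l\right) + l = l^{2} + 7 l$)
$-54 + r{\left(5 \right)} v = -54 + 5 \left(7 + 5\right) 25 = -54 + 5 \cdot 12 \cdot 25 = -54 + 60 \cdot 25 = -54 + 1500 = 1446$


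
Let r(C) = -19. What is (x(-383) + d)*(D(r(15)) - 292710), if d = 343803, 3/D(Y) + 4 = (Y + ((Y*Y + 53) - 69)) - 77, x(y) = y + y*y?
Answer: -35147650850223/245 ≈ -1.4346e+11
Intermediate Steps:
x(y) = y + y²
D(Y) = 3/(-97 + Y + Y²) (D(Y) = 3/(-4 + ((Y + ((Y*Y + 53) - 69)) - 77)) = 3/(-4 + ((Y + ((Y² + 53) - 69)) - 77)) = 3/(-4 + ((Y + ((53 + Y²) - 69)) - 77)) = 3/(-4 + ((Y + (-16 + Y²)) - 77)) = 3/(-4 + ((-16 + Y + Y²) - 77)) = 3/(-4 + (-93 + Y + Y²)) = 3/(-97 + Y + Y²))
(x(-383) + d)*(D(r(15)) - 292710) = (-383*(1 - 383) + 343803)*(3/(-97 - 19 + (-19)²) - 292710) = (-383*(-382) + 343803)*(3/(-97 - 19 + 361) - 292710) = (146306 + 343803)*(3/245 - 292710) = 490109*(3*(1/245) - 292710) = 490109*(3/245 - 292710) = 490109*(-71713947/245) = -35147650850223/245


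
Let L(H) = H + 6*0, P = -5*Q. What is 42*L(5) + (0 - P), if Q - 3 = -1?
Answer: 220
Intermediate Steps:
Q = 2 (Q = 3 - 1 = 2)
P = -10 (P = -5*2 = -10)
L(H) = H (L(H) = H + 0 = H)
42*L(5) + (0 - P) = 42*5 + (0 - 1*(-10)) = 210 + (0 + 10) = 210 + 10 = 220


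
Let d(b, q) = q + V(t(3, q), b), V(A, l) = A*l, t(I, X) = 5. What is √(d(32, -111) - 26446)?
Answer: 3*I*√2933 ≈ 162.47*I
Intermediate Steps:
d(b, q) = q + 5*b
√(d(32, -111) - 26446) = √((-111 + 5*32) - 26446) = √((-111 + 160) - 26446) = √(49 - 26446) = √(-26397) = 3*I*√2933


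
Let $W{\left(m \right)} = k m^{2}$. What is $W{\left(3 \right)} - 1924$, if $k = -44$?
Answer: $-2320$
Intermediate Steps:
$W{\left(m \right)} = - 44 m^{2}$
$W{\left(3 \right)} - 1924 = - 44 \cdot 3^{2} - 1924 = \left(-44\right) 9 - 1924 = -396 - 1924 = -2320$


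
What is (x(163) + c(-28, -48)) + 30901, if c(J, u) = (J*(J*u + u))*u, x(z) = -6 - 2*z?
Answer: 1772393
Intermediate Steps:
c(J, u) = J*u*(u + J*u) (c(J, u) = (J*(u + J*u))*u = J*u*(u + J*u))
(x(163) + c(-28, -48)) + 30901 = ((-6 - 2*163) - 28*(-48)²*(1 - 28)) + 30901 = ((-6 - 326) - 28*2304*(-27)) + 30901 = (-332 + 1741824) + 30901 = 1741492 + 30901 = 1772393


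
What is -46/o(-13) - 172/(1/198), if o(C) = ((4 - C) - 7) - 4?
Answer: -102191/3 ≈ -34064.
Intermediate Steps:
o(C) = -7 - C (o(C) = (-3 - C) - 4 = -7 - C)
-46/o(-13) - 172/(1/198) = -46/(-7 - 1*(-13)) - 172/(1/198) = -46/(-7 + 13) - 172/1/198 = -46/6 - 172*198 = -46*⅙ - 34056 = -23/3 - 34056 = -102191/3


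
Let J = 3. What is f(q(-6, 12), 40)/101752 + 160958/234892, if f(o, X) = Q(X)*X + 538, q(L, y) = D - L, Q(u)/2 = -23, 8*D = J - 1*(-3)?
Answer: 40999921/60971252 ≈ 0.67245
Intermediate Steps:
D = ¾ (D = (3 - 1*(-3))/8 = (3 + 3)/8 = (⅛)*6 = ¾ ≈ 0.75000)
Q(u) = -46 (Q(u) = 2*(-23) = -46)
q(L, y) = ¾ - L
f(o, X) = 538 - 46*X (f(o, X) = -46*X + 538 = 538 - 46*X)
f(q(-6, 12), 40)/101752 + 160958/234892 = (538 - 46*40)/101752 + 160958/234892 = (538 - 1840)*(1/101752) + 160958*(1/234892) = -1302*1/101752 + 11497/16778 = -93/7268 + 11497/16778 = 40999921/60971252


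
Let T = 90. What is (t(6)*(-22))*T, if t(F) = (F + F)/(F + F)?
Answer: -1980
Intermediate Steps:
t(F) = 1 (t(F) = (2*F)/((2*F)) = (2*F)*(1/(2*F)) = 1)
(t(6)*(-22))*T = (1*(-22))*90 = -22*90 = -1980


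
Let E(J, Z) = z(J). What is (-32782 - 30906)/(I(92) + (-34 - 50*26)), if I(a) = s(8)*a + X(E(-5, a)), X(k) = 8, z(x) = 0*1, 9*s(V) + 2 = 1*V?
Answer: 95532/1897 ≈ 50.359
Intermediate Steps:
s(V) = -2/9 + V/9 (s(V) = -2/9 + (1*V)/9 = -2/9 + V/9)
z(x) = 0
E(J, Z) = 0
I(a) = 8 + 2*a/3 (I(a) = (-2/9 + (1/9)*8)*a + 8 = (-2/9 + 8/9)*a + 8 = 2*a/3 + 8 = 8 + 2*a/3)
(-32782 - 30906)/(I(92) + (-34 - 50*26)) = (-32782 - 30906)/((8 + (2/3)*92) + (-34 - 50*26)) = -63688/((8 + 184/3) + (-34 - 1300)) = -63688/(208/3 - 1334) = -63688/(-3794/3) = -63688*(-3/3794) = 95532/1897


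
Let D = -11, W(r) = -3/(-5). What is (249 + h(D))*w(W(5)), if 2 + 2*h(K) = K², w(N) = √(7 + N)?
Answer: 617*√190/10 ≈ 850.48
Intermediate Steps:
W(r) = ⅗ (W(r) = -3*(-⅕) = ⅗)
h(K) = -1 + K²/2
(249 + h(D))*w(W(5)) = (249 + (-1 + (½)*(-11)²))*√(7 + ⅗) = (249 + (-1 + (½)*121))*√(38/5) = (249 + (-1 + 121/2))*(√190/5) = (249 + 119/2)*(√190/5) = 617*(√190/5)/2 = 617*√190/10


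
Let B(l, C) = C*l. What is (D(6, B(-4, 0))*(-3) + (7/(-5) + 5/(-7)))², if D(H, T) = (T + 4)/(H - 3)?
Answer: 45796/1225 ≈ 37.384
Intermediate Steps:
D(H, T) = (4 + T)/(-3 + H)
(D(6, B(-4, 0))*(-3) + (7/(-5) + 5/(-7)))² = (((4 + 0*(-4))/(-3 + 6))*(-3) + (7/(-5) + 5/(-7)))² = (((4 + 0)/3)*(-3) + (7*(-⅕) + 5*(-⅐)))² = (((⅓)*4)*(-3) + (-7/5 - 5/7))² = ((4/3)*(-3) - 74/35)² = (-4 - 74/35)² = (-214/35)² = 45796/1225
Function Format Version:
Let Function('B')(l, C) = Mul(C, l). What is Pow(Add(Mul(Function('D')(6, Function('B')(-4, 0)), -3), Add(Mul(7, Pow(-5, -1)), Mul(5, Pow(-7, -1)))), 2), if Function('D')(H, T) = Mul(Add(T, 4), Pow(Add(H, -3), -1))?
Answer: Rational(45796, 1225) ≈ 37.384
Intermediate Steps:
Function('D')(H, T) = Mul(Pow(Add(-3, H), -1), Add(4, T)) (Function('D')(H, T) = Mul(Add(4, T), Pow(Add(-3, H), -1)) = Mul(Pow(Add(-3, H), -1), Add(4, T)))
Pow(Add(Mul(Function('D')(6, Function('B')(-4, 0)), -3), Add(Mul(7, Pow(-5, -1)), Mul(5, Pow(-7, -1)))), 2) = Pow(Add(Mul(Mul(Pow(Add(-3, 6), -1), Add(4, Mul(0, -4))), -3), Add(Mul(7, Pow(-5, -1)), Mul(5, Pow(-7, -1)))), 2) = Pow(Add(Mul(Mul(Pow(3, -1), Add(4, 0)), -3), Add(Mul(7, Rational(-1, 5)), Mul(5, Rational(-1, 7)))), 2) = Pow(Add(Mul(Mul(Rational(1, 3), 4), -3), Add(Rational(-7, 5), Rational(-5, 7))), 2) = Pow(Add(Mul(Rational(4, 3), -3), Rational(-74, 35)), 2) = Pow(Add(-4, Rational(-74, 35)), 2) = Pow(Rational(-214, 35), 2) = Rational(45796, 1225)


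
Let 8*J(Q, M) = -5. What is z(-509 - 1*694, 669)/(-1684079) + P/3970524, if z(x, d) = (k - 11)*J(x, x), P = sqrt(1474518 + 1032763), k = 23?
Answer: 15/3368158 + 7*sqrt(51169)/3970524 ≈ 0.00040325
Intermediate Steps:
J(Q, M) = -5/8 (J(Q, M) = (1/8)*(-5) = -5/8)
P = 7*sqrt(51169) (P = sqrt(2507281) = 7*sqrt(51169) ≈ 1583.4)
z(x, d) = -15/2 (z(x, d) = (23 - 11)*(-5/8) = 12*(-5/8) = -15/2)
z(-509 - 1*694, 669)/(-1684079) + P/3970524 = -15/2/(-1684079) + (7*sqrt(51169))/3970524 = -15/2*(-1/1684079) + (7*sqrt(51169))*(1/3970524) = 15/3368158 + 7*sqrt(51169)/3970524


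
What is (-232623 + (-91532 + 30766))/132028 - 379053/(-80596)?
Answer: 3299953705/1330116086 ≈ 2.4810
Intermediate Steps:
(-232623 + (-91532 + 30766))/132028 - 379053/(-80596) = (-232623 - 60766)*(1/132028) - 379053*(-1/80596) = -293389*1/132028 + 379053/80596 = -293389/132028 + 379053/80596 = 3299953705/1330116086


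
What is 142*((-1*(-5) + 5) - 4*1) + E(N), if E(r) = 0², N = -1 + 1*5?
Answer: 852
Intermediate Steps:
N = 4 (N = -1 + 5 = 4)
E(r) = 0
142*((-1*(-5) + 5) - 4*1) + E(N) = 142*((-1*(-5) + 5) - 4*1) + 0 = 142*((5 + 5) - 4) + 0 = 142*(10 - 4) + 0 = 142*6 + 0 = 852 + 0 = 852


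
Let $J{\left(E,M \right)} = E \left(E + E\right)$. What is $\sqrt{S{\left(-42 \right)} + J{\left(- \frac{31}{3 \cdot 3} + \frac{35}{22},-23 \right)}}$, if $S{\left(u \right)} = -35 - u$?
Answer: $\frac{\sqrt{543806}}{198} \approx 3.7244$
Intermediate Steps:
$J{\left(E,M \right)} = 2 E^{2}$ ($J{\left(E,M \right)} = E 2 E = 2 E^{2}$)
$\sqrt{S{\left(-42 \right)} + J{\left(- \frac{31}{3 \cdot 3} + \frac{35}{22},-23 \right)}} = \sqrt{\left(-35 - -42\right) + 2 \left(- \frac{31}{3 \cdot 3} + \frac{35}{22}\right)^{2}} = \sqrt{\left(-35 + 42\right) + 2 \left(- \frac{31}{9} + 35 \cdot \frac{1}{22}\right)^{2}} = \sqrt{7 + 2 \left(\left(-31\right) \frac{1}{9} + \frac{35}{22}\right)^{2}} = \sqrt{7 + 2 \left(- \frac{31}{9} + \frac{35}{22}\right)^{2}} = \sqrt{7 + 2 \left(- \frac{367}{198}\right)^{2}} = \sqrt{7 + 2 \cdot \frac{134689}{39204}} = \sqrt{7 + \frac{134689}{19602}} = \sqrt{\frac{271903}{19602}} = \frac{\sqrt{543806}}{198}$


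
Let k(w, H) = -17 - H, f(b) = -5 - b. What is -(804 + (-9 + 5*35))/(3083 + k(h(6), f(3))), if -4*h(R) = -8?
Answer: -485/1537 ≈ -0.31555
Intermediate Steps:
h(R) = 2 (h(R) = -1/4*(-8) = 2)
-(804 + (-9 + 5*35))/(3083 + k(h(6), f(3))) = -(804 + (-9 + 5*35))/(3083 + (-17 - (-5 - 1*3))) = -(804 + (-9 + 175))/(3083 + (-17 - (-5 - 3))) = -(804 + 166)/(3083 + (-17 - 1*(-8))) = -970/(3083 + (-17 + 8)) = -970/(3083 - 9) = -970/3074 = -1*485/1537 = -485/1537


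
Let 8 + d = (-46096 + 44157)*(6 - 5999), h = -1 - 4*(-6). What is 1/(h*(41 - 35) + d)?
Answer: 1/11620557 ≈ 8.6054e-8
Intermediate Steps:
h = 23 (h = -1 + 24 = 23)
d = 11620419 (d = -8 + (-46096 + 44157)*(6 - 5999) = -8 - 1939*(-5993) = -8 + 11620427 = 11620419)
1/(h*(41 - 35) + d) = 1/(23*(41 - 35) + 11620419) = 1/(23*6 + 11620419) = 1/(138 + 11620419) = 1/11620557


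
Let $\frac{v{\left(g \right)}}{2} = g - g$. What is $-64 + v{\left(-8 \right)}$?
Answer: $-64$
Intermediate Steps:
$v{\left(g \right)} = 0$ ($v{\left(g \right)} = 2 \left(g - g\right) = 2 \cdot 0 = 0$)
$-64 + v{\left(-8 \right)} = -64 + 0 = -64$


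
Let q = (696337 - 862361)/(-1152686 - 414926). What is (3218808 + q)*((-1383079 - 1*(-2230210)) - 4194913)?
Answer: -4223094933478657660/391903 ≈ -1.0776e+13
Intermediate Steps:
q = 41506/391903 (q = -166024/(-1567612) = -166024*(-1/1567612) = 41506/391903 ≈ 0.10591)
(3218808 + q)*((-1383079 - 1*(-2230210)) - 4194913) = (3218808 + 41506/391903)*((-1383079 - 1*(-2230210)) - 4194913) = 1261460553130*((-1383079 + 2230210) - 4194913)/391903 = 1261460553130*(847131 - 4194913)/391903 = (1261460553130/391903)*(-3347782) = -4223094933478657660/391903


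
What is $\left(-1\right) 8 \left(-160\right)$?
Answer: $1280$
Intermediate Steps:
$\left(-1\right) 8 \left(-160\right) = \left(-8\right) \left(-160\right) = 1280$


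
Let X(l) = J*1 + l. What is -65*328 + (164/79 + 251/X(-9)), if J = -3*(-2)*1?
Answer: -5072177/237 ≈ -21402.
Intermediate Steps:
J = 6 (J = 6*1 = 6)
X(l) = 6 + l (X(l) = 6*1 + l = 6 + l)
-65*328 + (164/79 + 251/X(-9)) = -65*328 + (164/79 + 251/(6 - 9)) = -21320 + (164*(1/79) + 251/(-3)) = -21320 + (164/79 + 251*(-⅓)) = -21320 + (164/79 - 251/3) = -21320 - 19337/237 = -5072177/237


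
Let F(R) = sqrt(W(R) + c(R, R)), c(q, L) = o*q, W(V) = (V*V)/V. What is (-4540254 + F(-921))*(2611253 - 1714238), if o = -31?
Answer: -4072675941810 + 2691045*sqrt(3070) ≈ -4.0725e+12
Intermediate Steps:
W(V) = V (W(V) = V**2/V = V)
c(q, L) = -31*q
F(R) = sqrt(30)*sqrt(-R) (F(R) = sqrt(R - 31*R) = sqrt(-30*R) = sqrt(30)*sqrt(-R))
(-4540254 + F(-921))*(2611253 - 1714238) = (-4540254 + sqrt(30)*sqrt(-1*(-921)))*(2611253 - 1714238) = (-4540254 + sqrt(30)*sqrt(921))*897015 = (-4540254 + 3*sqrt(3070))*897015 = -4072675941810 + 2691045*sqrt(3070)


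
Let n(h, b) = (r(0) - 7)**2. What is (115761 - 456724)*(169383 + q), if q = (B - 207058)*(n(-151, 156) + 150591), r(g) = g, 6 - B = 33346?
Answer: 12347424504659531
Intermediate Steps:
B = -33340 (B = 6 - 1*33346 = 6 - 33346 = -33340)
n(h, b) = 49 (n(h, b) = (0 - 7)**2 = (-7)**2 = 49)
q = -36213554720 (q = (-33340 - 207058)*(49 + 150591) = -240398*150640 = -36213554720)
(115761 - 456724)*(169383 + q) = (115761 - 456724)*(169383 - 36213554720) = -340963*(-36213385337) = 12347424504659531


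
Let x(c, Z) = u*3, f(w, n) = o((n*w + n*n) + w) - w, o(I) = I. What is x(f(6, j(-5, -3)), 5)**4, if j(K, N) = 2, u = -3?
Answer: 6561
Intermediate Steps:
f(w, n) = n**2 + n*w (f(w, n) = ((n*w + n*n) + w) - w = ((n*w + n**2) + w) - w = ((n**2 + n*w) + w) - w = (w + n**2 + n*w) - w = n**2 + n*w)
x(c, Z) = -9 (x(c, Z) = -3*3 = -9)
x(f(6, j(-5, -3)), 5)**4 = (-9)**4 = 6561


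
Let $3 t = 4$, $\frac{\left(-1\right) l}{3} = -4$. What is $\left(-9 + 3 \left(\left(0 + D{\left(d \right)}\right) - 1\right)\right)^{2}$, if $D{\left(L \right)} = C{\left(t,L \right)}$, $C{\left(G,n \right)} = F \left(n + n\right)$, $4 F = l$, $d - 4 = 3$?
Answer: $12996$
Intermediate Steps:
$l = 12$ ($l = \left(-3\right) \left(-4\right) = 12$)
$d = 7$ ($d = 4 + 3 = 7$)
$t = \frac{4}{3}$ ($t = \frac{1}{3} \cdot 4 = \frac{4}{3} \approx 1.3333$)
$F = 3$ ($F = \frac{1}{4} \cdot 12 = 3$)
$C{\left(G,n \right)} = 6 n$ ($C{\left(G,n \right)} = 3 \left(n + n\right) = 3 \cdot 2 n = 6 n$)
$D{\left(L \right)} = 6 L$
$\left(-9 + 3 \left(\left(0 + D{\left(d \right)}\right) - 1\right)\right)^{2} = \left(-9 + 3 \left(\left(0 + 6 \cdot 7\right) - 1\right)\right)^{2} = \left(-9 + 3 \left(\left(0 + 42\right) - 1\right)\right)^{2} = \left(-9 + 3 \left(42 - 1\right)\right)^{2} = \left(-9 + 3 \cdot 41\right)^{2} = \left(-9 + 123\right)^{2} = 114^{2} = 12996$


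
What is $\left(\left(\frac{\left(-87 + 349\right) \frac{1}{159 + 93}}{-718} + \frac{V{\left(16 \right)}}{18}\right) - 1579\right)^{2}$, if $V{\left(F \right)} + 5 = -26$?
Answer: $\frac{2272267110899809}{909384336} \approx 2.4987 \cdot 10^{6}$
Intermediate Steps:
$V{\left(F \right)} = -31$ ($V{\left(F \right)} = -5 - 26 = -31$)
$\left(\left(\frac{\left(-87 + 349\right) \frac{1}{159 + 93}}{-718} + \frac{V{\left(16 \right)}}{18}\right) - 1579\right)^{2} = \left(\left(\frac{\left(-87 + 349\right) \frac{1}{159 + 93}}{-718} - \frac{31}{18}\right) - 1579\right)^{2} = \left(\left(\frac{262}{252} \left(- \frac{1}{718}\right) - \frac{31}{18}\right) - 1579\right)^{2} = \left(\left(262 \cdot \frac{1}{252} \left(- \frac{1}{718}\right) - \frac{31}{18}\right) - 1579\right)^{2} = \left(\left(\frac{131}{126} \left(- \frac{1}{718}\right) - \frac{31}{18}\right) - 1579\right)^{2} = \left(\left(- \frac{131}{90468} - \frac{31}{18}\right) - 1579\right)^{2} = \left(- \frac{51979}{30156} - 1579\right)^{2} = \left(- \frac{47668303}{30156}\right)^{2} = \frac{2272267110899809}{909384336}$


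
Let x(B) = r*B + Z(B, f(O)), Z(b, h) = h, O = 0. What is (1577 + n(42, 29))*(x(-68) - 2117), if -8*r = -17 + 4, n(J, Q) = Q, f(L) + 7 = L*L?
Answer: -3588607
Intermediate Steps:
f(L) = -7 + L² (f(L) = -7 + L*L = -7 + L²)
r = 13/8 (r = -(-17 + 4)/8 = -⅛*(-13) = 13/8 ≈ 1.6250)
x(B) = -7 + 13*B/8 (x(B) = 13*B/8 + (-7 + 0²) = 13*B/8 + (-7 + 0) = 13*B/8 - 7 = -7 + 13*B/8)
(1577 + n(42, 29))*(x(-68) - 2117) = (1577 + 29)*((-7 + (13/8)*(-68)) - 2117) = 1606*((-7 - 221/2) - 2117) = 1606*(-235/2 - 2117) = 1606*(-4469/2) = -3588607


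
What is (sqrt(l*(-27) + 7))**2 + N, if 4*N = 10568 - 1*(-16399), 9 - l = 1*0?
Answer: 26023/4 ≈ 6505.8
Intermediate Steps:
l = 9 (l = 9 - 0 = 9 - 1*0 = 9 + 0 = 9)
N = 26967/4 (N = (10568 - 1*(-16399))/4 = (10568 + 16399)/4 = (1/4)*26967 = 26967/4 ≈ 6741.8)
(sqrt(l*(-27) + 7))**2 + N = (sqrt(9*(-27) + 7))**2 + 26967/4 = (sqrt(-243 + 7))**2 + 26967/4 = (sqrt(-236))**2 + 26967/4 = (2*I*sqrt(59))**2 + 26967/4 = -236 + 26967/4 = 26023/4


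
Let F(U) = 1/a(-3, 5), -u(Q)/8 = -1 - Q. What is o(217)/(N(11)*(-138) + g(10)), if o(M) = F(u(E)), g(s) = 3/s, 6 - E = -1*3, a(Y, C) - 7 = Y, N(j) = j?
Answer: -5/30354 ≈ -0.00016472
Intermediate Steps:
a(Y, C) = 7 + Y
E = 9 (E = 6 - (-1)*3 = 6 - 1*(-3) = 6 + 3 = 9)
u(Q) = 8 + 8*Q (u(Q) = -8*(-1 - Q) = 8 + 8*Q)
F(U) = ¼ (F(U) = 1/(7 - 3) = 1/4 = ¼)
o(M) = ¼
o(217)/(N(11)*(-138) + g(10)) = 1/(4*(11*(-138) + 3/10)) = 1/(4*(-1518 + 3*(⅒))) = 1/(4*(-1518 + 3/10)) = 1/(4*(-15177/10)) = (¼)*(-10/15177) = -5/30354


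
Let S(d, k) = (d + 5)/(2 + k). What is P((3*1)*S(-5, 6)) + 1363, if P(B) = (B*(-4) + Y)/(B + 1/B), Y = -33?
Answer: 1363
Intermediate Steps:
S(d, k) = (5 + d)/(2 + k)
P(B) = (-33 - 4*B)/(B + 1/B) (P(B) = (B*(-4) - 33)/(B + 1/B) = (-4*B - 33)/(B + 1/B) = (-33 - 4*B)/(B + 1/B))
P((3*1)*S(-5, 6)) + 1363 = -(3*1)*((5 - 5)/(2 + 6))*(33 + 4*((3*1)*((5 - 5)/(2 + 6))))/(1 + ((3*1)*((5 - 5)/(2 + 6)))**2) + 1363 = -3*(0/8)*(33 + 4*(3*(0/8)))/(1 + (3*(0/8))**2) + 1363 = -3*((1/8)*0)*(33 + 4*(3*((1/8)*0)))/(1 + (3*((1/8)*0))**2) + 1363 = -3*0*(33 + 4*(3*0))/(1 + (3*0)**2) + 1363 = -1*0*(33 + 4*0)/(1 + 0**2) + 1363 = -1*0*(33 + 0)/(1 + 0) + 1363 = -1*0*33/1 + 1363 = -1*0*1*33 + 1363 = 0 + 1363 = 1363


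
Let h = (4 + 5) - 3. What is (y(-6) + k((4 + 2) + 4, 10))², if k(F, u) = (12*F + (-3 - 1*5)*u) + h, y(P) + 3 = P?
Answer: 1369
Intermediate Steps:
h = 6 (h = 9 - 3 = 6)
y(P) = -3 + P
k(F, u) = 6 - 8*u + 12*F (k(F, u) = (12*F + (-3 - 1*5)*u) + 6 = (12*F + (-3 - 5)*u) + 6 = (12*F - 8*u) + 6 = (-8*u + 12*F) + 6 = 6 - 8*u + 12*F)
(y(-6) + k((4 + 2) + 4, 10))² = ((-3 - 6) + (6 - 8*10 + 12*((4 + 2) + 4)))² = (-9 + (6 - 80 + 12*(6 + 4)))² = (-9 + (6 - 80 + 12*10))² = (-9 + (6 - 80 + 120))² = (-9 + 46)² = 37² = 1369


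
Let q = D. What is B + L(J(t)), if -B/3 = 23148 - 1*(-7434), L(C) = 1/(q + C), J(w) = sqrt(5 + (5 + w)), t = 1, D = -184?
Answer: -3105143554/33845 - sqrt(11)/33845 ≈ -91746.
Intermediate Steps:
q = -184
J(w) = sqrt(10 + w)
L(C) = 1/(-184 + C)
B = -91746 (B = -3*(23148 - 1*(-7434)) = -3*(23148 + 7434) = -3*30582 = -91746)
B + L(J(t)) = -91746 + 1/(-184 + sqrt(10 + 1)) = -91746 + 1/(-184 + sqrt(11))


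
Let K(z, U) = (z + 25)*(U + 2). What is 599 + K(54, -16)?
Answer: -507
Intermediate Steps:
K(z, U) = (2 + U)*(25 + z) (K(z, U) = (25 + z)*(2 + U) = (2 + U)*(25 + z))
599 + K(54, -16) = 599 + (50 + 2*54 + 25*(-16) - 16*54) = 599 + (50 + 108 - 400 - 864) = 599 - 1106 = -507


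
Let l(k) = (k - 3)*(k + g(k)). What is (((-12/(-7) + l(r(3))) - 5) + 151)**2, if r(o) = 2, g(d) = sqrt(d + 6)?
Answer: 1040792/49 - 4080*sqrt(2)/7 ≈ 20416.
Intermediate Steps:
g(d) = sqrt(6 + d)
l(k) = (-3 + k)*(k + sqrt(6 + k)) (l(k) = (k - 3)*(k + sqrt(6 + k)) = (-3 + k)*(k + sqrt(6 + k)))
(((-12/(-7) + l(r(3))) - 5) + 151)**2 = (((-12/(-7) + (2**2 - 3*2 - 3*sqrt(6 + 2) + 2*sqrt(6 + 2))) - 5) + 151)**2 = (((-12*(-1/7) + (4 - 6 - 6*sqrt(2) + 2*sqrt(8))) - 5) + 151)**2 = (((12/7 + (4 - 6 - 6*sqrt(2) + 2*(2*sqrt(2)))) - 5) + 151)**2 = (((12/7 + (4 - 6 - 6*sqrt(2) + 4*sqrt(2))) - 5) + 151)**2 = (((12/7 + (-2 - 2*sqrt(2))) - 5) + 151)**2 = (((-2/7 - 2*sqrt(2)) - 5) + 151)**2 = ((-37/7 - 2*sqrt(2)) + 151)**2 = (1020/7 - 2*sqrt(2))**2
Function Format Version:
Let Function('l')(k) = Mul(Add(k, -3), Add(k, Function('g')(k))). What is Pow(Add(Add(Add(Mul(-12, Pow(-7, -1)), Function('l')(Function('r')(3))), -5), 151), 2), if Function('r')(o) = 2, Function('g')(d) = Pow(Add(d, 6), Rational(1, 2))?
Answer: Add(Rational(1040792, 49), Mul(Rational(-4080, 7), Pow(2, Rational(1, 2)))) ≈ 20416.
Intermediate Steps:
Function('g')(d) = Pow(Add(6, d), Rational(1, 2))
Function('l')(k) = Mul(Add(-3, k), Add(k, Pow(Add(6, k), Rational(1, 2)))) (Function('l')(k) = Mul(Add(k, -3), Add(k, Pow(Add(6, k), Rational(1, 2)))) = Mul(Add(-3, k), Add(k, Pow(Add(6, k), Rational(1, 2)))))
Pow(Add(Add(Add(Mul(-12, Pow(-7, -1)), Function('l')(Function('r')(3))), -5), 151), 2) = Pow(Add(Add(Add(Mul(-12, Pow(-7, -1)), Add(Pow(2, 2), Mul(-3, 2), Mul(-3, Pow(Add(6, 2), Rational(1, 2))), Mul(2, Pow(Add(6, 2), Rational(1, 2))))), -5), 151), 2) = Pow(Add(Add(Add(Mul(-12, Rational(-1, 7)), Add(4, -6, Mul(-3, Pow(8, Rational(1, 2))), Mul(2, Pow(8, Rational(1, 2))))), -5), 151), 2) = Pow(Add(Add(Add(Rational(12, 7), Add(4, -6, Mul(-3, Mul(2, Pow(2, Rational(1, 2)))), Mul(2, Mul(2, Pow(2, Rational(1, 2)))))), -5), 151), 2) = Pow(Add(Add(Add(Rational(12, 7), Add(4, -6, Mul(-6, Pow(2, Rational(1, 2))), Mul(4, Pow(2, Rational(1, 2))))), -5), 151), 2) = Pow(Add(Add(Add(Rational(12, 7), Add(-2, Mul(-2, Pow(2, Rational(1, 2))))), -5), 151), 2) = Pow(Add(Add(Add(Rational(-2, 7), Mul(-2, Pow(2, Rational(1, 2)))), -5), 151), 2) = Pow(Add(Add(Rational(-37, 7), Mul(-2, Pow(2, Rational(1, 2)))), 151), 2) = Pow(Add(Rational(1020, 7), Mul(-2, Pow(2, Rational(1, 2)))), 2)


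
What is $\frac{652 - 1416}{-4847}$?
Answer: $\frac{764}{4847} \approx 0.15762$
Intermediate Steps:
$\frac{652 - 1416}{-4847} = \left(-764\right) \left(- \frac{1}{4847}\right) = \frac{764}{4847}$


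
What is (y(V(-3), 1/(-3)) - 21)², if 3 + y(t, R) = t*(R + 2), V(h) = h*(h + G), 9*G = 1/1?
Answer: 7396/81 ≈ 91.309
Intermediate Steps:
G = ⅑ (G = (⅑)/1 = (⅑)*1 = ⅑ ≈ 0.11111)
V(h) = h*(⅑ + h) (V(h) = h*(h + ⅑) = h*(⅑ + h))
y(t, R) = -3 + t*(2 + R) (y(t, R) = -3 + t*(R + 2) = -3 + t*(2 + R))
(y(V(-3), 1/(-3)) - 21)² = ((-3 + 2*(-3*(⅑ - 3)) + (1/(-3))*(-3*(⅑ - 3))) - 21)² = ((-3 + 2*(-3*(-26/9)) + (1*(-⅓))*(-3*(-26/9))) - 21)² = ((-3 + 2*(26/3) - ⅓*26/3) - 21)² = ((-3 + 52/3 - 26/9) - 21)² = (103/9 - 21)² = (-86/9)² = 7396/81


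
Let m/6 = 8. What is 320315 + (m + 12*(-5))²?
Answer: 320459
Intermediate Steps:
m = 48 (m = 6*8 = 48)
320315 + (m + 12*(-5))² = 320315 + (48 + 12*(-5))² = 320315 + (48 - 60)² = 320315 + (-12)² = 320315 + 144 = 320459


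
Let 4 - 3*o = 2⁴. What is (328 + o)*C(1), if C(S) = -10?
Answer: -3240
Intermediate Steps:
o = -4 (o = 4/3 - ⅓*2⁴ = 4/3 - ⅓*16 = 4/3 - 16/3 = -4)
(328 + o)*C(1) = (328 - 4)*(-10) = 324*(-10) = -3240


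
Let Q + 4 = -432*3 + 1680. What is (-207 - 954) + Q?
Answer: -781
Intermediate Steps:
Q = 380 (Q = -4 + (-432*3 + 1680) = -4 + (-1296 + 1680) = -4 + 384 = 380)
(-207 - 954) + Q = (-207 - 954) + 380 = -1161 + 380 = -781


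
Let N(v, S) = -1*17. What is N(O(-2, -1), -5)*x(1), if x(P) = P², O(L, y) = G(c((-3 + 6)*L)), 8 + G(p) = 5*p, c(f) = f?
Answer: -17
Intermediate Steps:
G(p) = -8 + 5*p
O(L, y) = -8 + 15*L (O(L, y) = -8 + 5*((-3 + 6)*L) = -8 + 5*(3*L) = -8 + 15*L)
N(v, S) = -17
N(O(-2, -1), -5)*x(1) = -17*1² = -17*1 = -17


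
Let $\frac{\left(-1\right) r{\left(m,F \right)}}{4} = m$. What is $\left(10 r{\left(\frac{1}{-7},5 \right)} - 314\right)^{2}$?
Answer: $\frac{4656964}{49} \approx 95040.0$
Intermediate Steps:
$r{\left(m,F \right)} = - 4 m$
$\left(10 r{\left(\frac{1}{-7},5 \right)} - 314\right)^{2} = \left(10 \left(- \frac{4}{-7}\right) - 314\right)^{2} = \left(10 \left(\left(-4\right) \left(- \frac{1}{7}\right)\right) - 314\right)^{2} = \left(10 \cdot \frac{4}{7} - 314\right)^{2} = \left(\frac{40}{7} - 314\right)^{2} = \left(- \frac{2158}{7}\right)^{2} = \frac{4656964}{49}$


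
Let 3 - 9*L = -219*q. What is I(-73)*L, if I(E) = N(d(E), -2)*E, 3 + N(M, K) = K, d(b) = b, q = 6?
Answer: 160235/3 ≈ 53412.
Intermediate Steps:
N(M, K) = -3 + K
L = 439/3 (L = 1/3 - (-73)*6/3 = 1/3 - 1/9*(-1314) = 1/3 + 146 = 439/3 ≈ 146.33)
I(E) = -5*E (I(E) = (-3 - 2)*E = -5*E)
I(-73)*L = -5*(-73)*(439/3) = 365*(439/3) = 160235/3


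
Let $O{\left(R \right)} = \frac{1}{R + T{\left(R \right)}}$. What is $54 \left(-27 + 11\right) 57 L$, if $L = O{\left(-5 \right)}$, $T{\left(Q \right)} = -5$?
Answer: $\frac{24624}{5} \approx 4924.8$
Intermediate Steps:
$O{\left(R \right)} = \frac{1}{-5 + R}$ ($O{\left(R \right)} = \frac{1}{R - 5} = \frac{1}{-5 + R}$)
$L = - \frac{1}{10}$ ($L = \frac{1}{-5 - 5} = \frac{1}{-10} = - \frac{1}{10} \approx -0.1$)
$54 \left(-27 + 11\right) 57 L = 54 \left(-27 + 11\right) 57 \left(- \frac{1}{10}\right) = 54 \left(-16\right) 57 \left(- \frac{1}{10}\right) = \left(-864\right) 57 \left(- \frac{1}{10}\right) = \left(-49248\right) \left(- \frac{1}{10}\right) = \frac{24624}{5}$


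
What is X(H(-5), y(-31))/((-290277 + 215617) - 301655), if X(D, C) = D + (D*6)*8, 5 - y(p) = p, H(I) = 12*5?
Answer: -588/75263 ≈ -0.0078126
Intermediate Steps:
H(I) = 60
y(p) = 5 - p
X(D, C) = 49*D (X(D, C) = D + (6*D)*8 = D + 48*D = 49*D)
X(H(-5), y(-31))/((-290277 + 215617) - 301655) = (49*60)/((-290277 + 215617) - 301655) = 2940/(-74660 - 301655) = 2940/(-376315) = 2940*(-1/376315) = -588/75263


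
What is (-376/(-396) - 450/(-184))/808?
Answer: 30923/7359264 ≈ 0.0042019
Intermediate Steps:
(-376/(-396) - 450/(-184))/808 = (-376*(-1/396) - 450*(-1/184))*(1/808) = (94/99 + 225/92)*(1/808) = (30923/9108)*(1/808) = 30923/7359264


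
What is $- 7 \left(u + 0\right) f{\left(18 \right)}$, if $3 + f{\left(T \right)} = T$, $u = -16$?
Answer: $1680$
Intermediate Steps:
$f{\left(T \right)} = -3 + T$
$- 7 \left(u + 0\right) f{\left(18 \right)} = - 7 \left(-16 + 0\right) \left(-3 + 18\right) = \left(-7\right) \left(-16\right) 15 = 112 \cdot 15 = 1680$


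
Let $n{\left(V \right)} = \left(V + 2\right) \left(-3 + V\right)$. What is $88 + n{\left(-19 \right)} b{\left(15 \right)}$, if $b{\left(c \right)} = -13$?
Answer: $-4774$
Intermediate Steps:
$n{\left(V \right)} = \left(-3 + V\right) \left(2 + V\right)$ ($n{\left(V \right)} = \left(2 + V\right) \left(-3 + V\right) = \left(-3 + V\right) \left(2 + V\right)$)
$88 + n{\left(-19 \right)} b{\left(15 \right)} = 88 + \left(-6 + \left(-19\right)^{2} - -19\right) \left(-13\right) = 88 + \left(-6 + 361 + 19\right) \left(-13\right) = 88 + 374 \left(-13\right) = 88 - 4862 = -4774$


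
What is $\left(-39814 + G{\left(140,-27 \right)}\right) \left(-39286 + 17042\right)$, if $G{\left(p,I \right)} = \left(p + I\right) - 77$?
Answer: $884821832$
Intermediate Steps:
$G{\left(p,I \right)} = -77 + I + p$ ($G{\left(p,I \right)} = \left(I + p\right) - 77 = -77 + I + p$)
$\left(-39814 + G{\left(140,-27 \right)}\right) \left(-39286 + 17042\right) = \left(-39814 - -36\right) \left(-39286 + 17042\right) = \left(-39814 + 36\right) \left(-22244\right) = \left(-39778\right) \left(-22244\right) = 884821832$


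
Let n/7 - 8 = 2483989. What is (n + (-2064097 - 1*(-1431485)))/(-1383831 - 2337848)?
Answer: -16755367/3721679 ≈ -4.5021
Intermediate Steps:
n = 17387979 (n = 56 + 7*2483989 = 56 + 17387923 = 17387979)
(n + (-2064097 - 1*(-1431485)))/(-1383831 - 2337848) = (17387979 + (-2064097 - 1*(-1431485)))/(-1383831 - 2337848) = (17387979 + (-2064097 + 1431485))/(-3721679) = (17387979 - 632612)*(-1/3721679) = 16755367*(-1/3721679) = -16755367/3721679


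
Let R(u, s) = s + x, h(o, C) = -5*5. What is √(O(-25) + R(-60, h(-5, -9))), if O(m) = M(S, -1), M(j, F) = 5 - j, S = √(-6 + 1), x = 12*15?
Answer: √(160 - I*√5) ≈ 12.649 - 0.08839*I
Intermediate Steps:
x = 180
h(o, C) = -25
S = I*√5 (S = √(-5) = I*√5 ≈ 2.2361*I)
R(u, s) = 180 + s (R(u, s) = s + 180 = 180 + s)
O(m) = 5 - I*√5
√(O(-25) + R(-60, h(-5, -9))) = √((5 - I*√5) + (180 - 25)) = √((5 - I*√5) + 155) = √(160 - I*√5)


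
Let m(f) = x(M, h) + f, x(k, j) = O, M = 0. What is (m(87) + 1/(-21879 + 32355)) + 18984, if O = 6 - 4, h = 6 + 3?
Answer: 199808749/10476 ≈ 19073.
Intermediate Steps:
h = 9
O = 2
x(k, j) = 2
m(f) = 2 + f
(m(87) + 1/(-21879 + 32355)) + 18984 = ((2 + 87) + 1/(-21879 + 32355)) + 18984 = (89 + 1/10476) + 18984 = 932365/10476 + 18984 = 199808749/10476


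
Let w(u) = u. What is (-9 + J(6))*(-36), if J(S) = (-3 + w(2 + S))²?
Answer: -576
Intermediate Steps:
J(S) = (-1 + S)² (J(S) = (-3 + (2 + S))² = (-1 + S)²)
(-9 + J(6))*(-36) = (-9 + (-1 + 6)²)*(-36) = (-9 + 5²)*(-36) = (-9 + 25)*(-36) = 16*(-36) = -576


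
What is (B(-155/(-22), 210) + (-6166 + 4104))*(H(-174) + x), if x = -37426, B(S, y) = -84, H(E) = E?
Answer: 80689600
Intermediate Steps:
(B(-155/(-22), 210) + (-6166 + 4104))*(H(-174) + x) = (-84 + (-6166 + 4104))*(-174 - 37426) = (-84 - 2062)*(-37600) = -2146*(-37600) = 80689600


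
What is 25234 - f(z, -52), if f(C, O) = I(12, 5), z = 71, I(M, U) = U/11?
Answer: 277569/11 ≈ 25234.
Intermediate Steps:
I(M, U) = U/11 (I(M, U) = U*(1/11) = U/11)
f(C, O) = 5/11 (f(C, O) = (1/11)*5 = 5/11)
25234 - f(z, -52) = 25234 - 1*5/11 = 25234 - 5/11 = 277569/11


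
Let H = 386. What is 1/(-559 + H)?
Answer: -1/173 ≈ -0.0057803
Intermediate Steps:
1/(-559 + H) = 1/(-559 + 386) = 1/(-173) = -1/173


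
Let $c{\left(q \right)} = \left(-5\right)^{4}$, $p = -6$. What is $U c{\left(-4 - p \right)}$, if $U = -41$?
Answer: $-25625$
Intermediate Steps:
$c{\left(q \right)} = 625$
$U c{\left(-4 - p \right)} = \left(-41\right) 625 = -25625$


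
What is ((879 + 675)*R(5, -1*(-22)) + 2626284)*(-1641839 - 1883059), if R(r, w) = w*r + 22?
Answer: -9980438495976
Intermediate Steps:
R(r, w) = 22 + r*w (R(r, w) = r*w + 22 = 22 + r*w)
((879 + 675)*R(5, -1*(-22)) + 2626284)*(-1641839 - 1883059) = ((879 + 675)*(22 + 5*(-1*(-22))) + 2626284)*(-1641839 - 1883059) = (1554*(22 + 5*22) + 2626284)*(-3524898) = (1554*(22 + 110) + 2626284)*(-3524898) = (1554*132 + 2626284)*(-3524898) = (205128 + 2626284)*(-3524898) = 2831412*(-3524898) = -9980438495976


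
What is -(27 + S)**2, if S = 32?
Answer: -3481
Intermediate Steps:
-(27 + S)**2 = -(27 + 32)**2 = -1*59**2 = -1*3481 = -3481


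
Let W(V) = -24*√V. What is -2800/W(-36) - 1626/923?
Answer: -1626/923 - 175*I/9 ≈ -1.7616 - 19.444*I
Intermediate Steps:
-2800/W(-36) - 1626/923 = -2800*I/144 - 1626/923 = -175*I/9 - 1626/923 = -1626/923 - 175*I/9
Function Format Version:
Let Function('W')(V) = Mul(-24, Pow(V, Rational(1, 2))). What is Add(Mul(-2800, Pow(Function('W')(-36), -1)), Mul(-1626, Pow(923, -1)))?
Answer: Add(Rational(-1626, 923), Mul(Rational(-175, 9), I)) ≈ Add(-1.7616, Mul(-19.444, I))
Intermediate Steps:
Add(Mul(-2800, Pow(Function('W')(-36), -1)), Mul(-1626, Pow(923, -1))) = Add(Mul(-2800, Pow(Mul(-24, Pow(-36, Rational(1, 2))), -1)), Mul(-1626, Pow(923, -1))) = Add(Mul(-2800, Pow(Mul(-24, Mul(6, I)), -1)), Mul(-1626, Rational(1, 923))) = Add(Mul(-2800, Pow(Mul(-144, I), -1)), Rational(-1626, 923)) = Add(Mul(-2800, Mul(Rational(1, 144), I)), Rational(-1626, 923)) = Add(Mul(Rational(-175, 9), I), Rational(-1626, 923)) = Add(Rational(-1626, 923), Mul(Rational(-175, 9), I))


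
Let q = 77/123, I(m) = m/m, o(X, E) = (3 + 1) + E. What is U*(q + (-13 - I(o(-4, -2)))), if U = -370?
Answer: 608650/123 ≈ 4948.4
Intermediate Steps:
o(X, E) = 4 + E
I(m) = 1
q = 77/123 (q = 77*(1/123) = 77/123 ≈ 0.62602)
U*(q + (-13 - I(o(-4, -2)))) = -370*(77/123 + (-13 - 1*1)) = -370*(77/123 + (-13 - 1)) = -370*(77/123 - 14) = -370*(-1645/123) = 608650/123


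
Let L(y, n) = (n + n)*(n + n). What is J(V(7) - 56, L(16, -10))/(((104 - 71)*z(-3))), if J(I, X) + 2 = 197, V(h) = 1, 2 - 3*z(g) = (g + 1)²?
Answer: -195/22 ≈ -8.8636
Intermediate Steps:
z(g) = ⅔ - (1 + g)²/3 (z(g) = ⅔ - (g + 1)²/3 = ⅔ - (1 + g)²/3)
L(y, n) = 4*n² (L(y, n) = (2*n)*(2*n) = 4*n²)
J(I, X) = 195 (J(I, X) = -2 + 197 = 195)
J(V(7) - 56, L(16, -10))/(((104 - 71)*z(-3))) = 195/(((104 - 71)*(⅔ - (1 - 3)²/3))) = 195/((33*(⅔ - ⅓*(-2)²))) = 195/((33*(⅔ - ⅓*4))) = 195/((33*(⅔ - 4/3))) = 195/((33*(-⅔))) = 195/(-22) = 195*(-1/22) = -195/22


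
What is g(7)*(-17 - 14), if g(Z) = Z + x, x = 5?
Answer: -372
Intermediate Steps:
g(Z) = 5 + Z (g(Z) = Z + 5 = 5 + Z)
g(7)*(-17 - 14) = (5 + 7)*(-17 - 14) = 12*(-31) = -372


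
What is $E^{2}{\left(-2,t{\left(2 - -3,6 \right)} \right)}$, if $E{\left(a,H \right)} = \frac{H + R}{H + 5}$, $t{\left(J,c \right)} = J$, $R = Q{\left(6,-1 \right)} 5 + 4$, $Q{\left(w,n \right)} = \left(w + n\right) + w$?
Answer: $\frac{1024}{25} \approx 40.96$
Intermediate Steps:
$Q{\left(w,n \right)} = n + 2 w$ ($Q{\left(w,n \right)} = \left(n + w\right) + w = n + 2 w$)
$R = 59$ ($R = \left(-1 + 2 \cdot 6\right) 5 + 4 = \left(-1 + 12\right) 5 + 4 = 11 \cdot 5 + 4 = 55 + 4 = 59$)
$E{\left(a,H \right)} = \frac{59 + H}{5 + H}$ ($E{\left(a,H \right)} = \frac{H + 59}{H + 5} = \frac{59 + H}{5 + H}$)
$E^{2}{\left(-2,t{\left(2 - -3,6 \right)} \right)} = \left(\frac{59 + \left(2 - -3\right)}{5 + \left(2 - -3\right)}\right)^{2} = \left(\frac{59 + \left(2 + 3\right)}{5 + \left(2 + 3\right)}\right)^{2} = \left(\frac{59 + 5}{5 + 5}\right)^{2} = \left(\frac{1}{10} \cdot 64\right)^{2} = \left(\frac{32}{5}\right)^{2} = \frac{1024}{25}$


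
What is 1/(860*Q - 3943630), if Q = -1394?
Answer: -1/5142470 ≈ -1.9446e-7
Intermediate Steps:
1/(860*Q - 3943630) = 1/(860*(-1394) - 3943630) = 1/(-1198840 - 3943630) = 1/(-5142470) = -1/5142470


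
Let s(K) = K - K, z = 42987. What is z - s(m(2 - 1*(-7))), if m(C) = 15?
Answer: 42987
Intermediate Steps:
s(K) = 0
z - s(m(2 - 1*(-7))) = 42987 - 1*0 = 42987 + 0 = 42987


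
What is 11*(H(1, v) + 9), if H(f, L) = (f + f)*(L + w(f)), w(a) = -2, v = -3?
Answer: -11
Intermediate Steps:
H(f, L) = 2*f*(-2 + L) (H(f, L) = (f + f)*(L - 2) = (2*f)*(-2 + L) = 2*f*(-2 + L))
11*(H(1, v) + 9) = 11*(2*1*(-2 - 3) + 9) = 11*(2*1*(-5) + 9) = 11*(-10 + 9) = 11*(-1) = -11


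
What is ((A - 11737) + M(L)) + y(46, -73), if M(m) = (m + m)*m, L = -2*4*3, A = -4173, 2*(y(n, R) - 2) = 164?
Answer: -14674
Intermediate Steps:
y(n, R) = 84 (y(n, R) = 2 + (1/2)*164 = 2 + 82 = 84)
L = -24 (L = -8*3 = -24)
M(m) = 2*m**2 (M(m) = (2*m)*m = 2*m**2)
((A - 11737) + M(L)) + y(46, -73) = ((-4173 - 11737) + 2*(-24)**2) + 84 = (-15910 + 2*576) + 84 = (-15910 + 1152) + 84 = -14758 + 84 = -14674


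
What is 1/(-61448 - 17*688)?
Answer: -1/73144 ≈ -1.3672e-5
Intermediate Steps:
1/(-61448 - 17*688) = 1/(-61448 - 11696) = 1/(-73144) = -1/73144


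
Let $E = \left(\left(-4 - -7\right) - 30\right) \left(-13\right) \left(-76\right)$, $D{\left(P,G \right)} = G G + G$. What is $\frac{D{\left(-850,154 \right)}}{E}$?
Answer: $- \frac{11935}{13338} \approx -0.89481$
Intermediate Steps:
$D{\left(P,G \right)} = G + G^{2}$ ($D{\left(P,G \right)} = G^{2} + G = G + G^{2}$)
$E = -26676$ ($E = \left(\left(-4 + 7\right) - 30\right) \left(-13\right) \left(-76\right) = \left(3 - 30\right) \left(-13\right) \left(-76\right) = \left(-27\right) \left(-13\right) \left(-76\right) = 351 \left(-76\right) = -26676$)
$\frac{D{\left(-850,154 \right)}}{E} = \frac{154 \left(1 + 154\right)}{-26676} = 154 \cdot 155 \left(- \frac{1}{26676}\right) = 23870 \left(- \frac{1}{26676}\right) = - \frac{11935}{13338}$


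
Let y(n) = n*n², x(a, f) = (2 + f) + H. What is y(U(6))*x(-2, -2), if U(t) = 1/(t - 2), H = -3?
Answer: -3/64 ≈ -0.046875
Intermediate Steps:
U(t) = 1/(-2 + t)
x(a, f) = -1 + f (x(a, f) = (2 + f) - 3 = -1 + f)
y(n) = n³
y(U(6))*x(-2, -2) = (1/(-2 + 6))³*(-1 - 2) = (1/4)³*(-3) = (¼)³*(-3) = (1/64)*(-3) = -3/64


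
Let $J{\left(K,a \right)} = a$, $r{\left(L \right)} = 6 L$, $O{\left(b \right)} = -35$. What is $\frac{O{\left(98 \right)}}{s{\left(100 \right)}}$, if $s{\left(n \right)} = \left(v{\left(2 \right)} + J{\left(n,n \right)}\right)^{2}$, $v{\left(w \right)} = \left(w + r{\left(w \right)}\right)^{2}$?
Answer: $- \frac{35}{87616} \approx -0.00039947$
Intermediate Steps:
$v{\left(w \right)} = 49 w^{2}$ ($v{\left(w \right)} = \left(w + 6 w\right)^{2} = \left(7 w\right)^{2} = 49 w^{2}$)
$s{\left(n \right)} = \left(196 + n\right)^{2}$ ($s{\left(n \right)} = \left(49 \cdot 2^{2} + n\right)^{2} = \left(49 \cdot 4 + n\right)^{2} = \left(196 + n\right)^{2}$)
$\frac{O{\left(98 \right)}}{s{\left(100 \right)}} = - \frac{35}{\left(196 + 100\right)^{2}} = - \frac{35}{296^{2}} = - \frac{35}{87616}$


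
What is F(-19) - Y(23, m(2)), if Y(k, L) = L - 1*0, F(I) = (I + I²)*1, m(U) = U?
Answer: 340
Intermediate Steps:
F(I) = I + I²
Y(k, L) = L (Y(k, L) = L + 0 = L)
F(-19) - Y(23, m(2)) = -19*(1 - 19) - 1*2 = -19*(-18) - 2 = 342 - 2 = 340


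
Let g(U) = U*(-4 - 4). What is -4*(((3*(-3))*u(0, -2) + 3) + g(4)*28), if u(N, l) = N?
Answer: 3572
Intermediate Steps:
g(U) = -8*U (g(U) = U*(-8) = -8*U)
-4*(((3*(-3))*u(0, -2) + 3) + g(4)*28) = -4*(((3*(-3))*0 + 3) - 8*4*28) = -4*((-9*0 + 3) - 32*28) = -4*((0 + 3) - 896) = -4*(3 - 896) = -4*(-893) = 3572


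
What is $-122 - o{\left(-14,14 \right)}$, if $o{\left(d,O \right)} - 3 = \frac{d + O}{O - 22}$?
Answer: $-125$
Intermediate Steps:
$o{\left(d,O \right)} = 3 + \frac{O + d}{-22 + O}$ ($o{\left(d,O \right)} = 3 + \frac{d + O}{O - 22} = 3 + \frac{O + d}{-22 + O}$)
$-122 - o{\left(-14,14 \right)} = -122 - \frac{-66 - 14 + 4 \cdot 14}{-22 + 14} = -122 - \frac{-66 - 14 + 56}{-8} = -122 - \left(- \frac{1}{8}\right) \left(-24\right) = -122 - 3 = -125$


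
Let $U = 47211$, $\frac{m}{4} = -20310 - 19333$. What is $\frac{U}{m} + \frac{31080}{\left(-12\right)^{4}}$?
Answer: $\frac{41140109}{34251552} \approx 1.2011$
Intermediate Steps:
$m = -158572$ ($m = 4 \left(-20310 - 19333\right) = 4 \left(-39643\right) = -158572$)
$\frac{U}{m} + \frac{31080}{\left(-12\right)^{4}} = \frac{47211}{-158572} + \frac{31080}{\left(-12\right)^{4}} = 47211 \left(- \frac{1}{158572}\right) + \frac{31080}{20736} = - \frac{47211}{158572} + 31080 \cdot \frac{1}{20736} = - \frac{47211}{158572} + \frac{1295}{864} = \frac{41140109}{34251552}$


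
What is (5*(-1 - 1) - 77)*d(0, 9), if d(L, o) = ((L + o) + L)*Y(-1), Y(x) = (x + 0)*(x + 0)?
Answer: -783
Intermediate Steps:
Y(x) = x² (Y(x) = x*x = x²)
d(L, o) = o + 2*L (d(L, o) = ((L + o) + L)*(-1)² = (o + 2*L)*1 = o + 2*L)
(5*(-1 - 1) - 77)*d(0, 9) = (5*(-1 - 1) - 77)*(9 + 2*0) = (5*(-2) - 77)*(9 + 0) = (-10 - 77)*9 = -87*9 = -783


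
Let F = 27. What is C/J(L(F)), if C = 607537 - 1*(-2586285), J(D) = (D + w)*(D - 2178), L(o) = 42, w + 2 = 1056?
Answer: -1596911/1170528 ≈ -1.3643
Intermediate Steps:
w = 1054 (w = -2 + 1056 = 1054)
J(D) = (-2178 + D)*(1054 + D) (J(D) = (D + 1054)*(D - 2178) = (1054 + D)*(-2178 + D) = (-2178 + D)*(1054 + D))
C = 3193822 (C = 607537 + 2586285 = 3193822)
C/J(L(F)) = 3193822/(-2295612 + 42² - 1124*42) = 3193822/(-2295612 + 1764 - 47208) = 3193822/(-2341056) = 3193822*(-1/2341056) = -1596911/1170528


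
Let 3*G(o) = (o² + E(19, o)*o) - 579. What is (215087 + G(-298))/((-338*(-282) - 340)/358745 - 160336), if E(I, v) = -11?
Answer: -22025866765/14379910836 ≈ -1.5317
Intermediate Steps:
G(o) = -193 - 11*o/3 + o²/3 (G(o) = ((o² - 11*o) - 579)/3 = (-579 + o² - 11*o)/3 = -193 - 11*o/3 + o²/3)
(215087 + G(-298))/((-338*(-282) - 340)/358745 - 160336) = (215087 + (-193 - 11/3*(-298) + (⅓)*(-298)²))/((-338*(-282) - 340)/358745 - 160336) = (215087 + (-193 + 3278/3 + (⅓)*88804))/((95316 - 340)*(1/358745) - 160336) = (215087 + (-193 + 3278/3 + 88804/3))/(94976*(1/358745) - 160336) = (215087 + 30501)/(94976/358745 - 160336) = 245588/(-57519643344/358745) = 245588*(-358745/57519643344) = -22025866765/14379910836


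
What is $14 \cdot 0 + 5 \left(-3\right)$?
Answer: $-15$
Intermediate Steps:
$14 \cdot 0 + 5 \left(-3\right) = 0 - 15 = -15$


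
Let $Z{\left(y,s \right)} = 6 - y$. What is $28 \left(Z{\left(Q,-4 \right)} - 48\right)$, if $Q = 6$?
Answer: $-1344$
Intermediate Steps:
$28 \left(Z{\left(Q,-4 \right)} - 48\right) = 28 \left(\left(6 - 6\right) - 48\right) = 28 \left(0 - 48\right) = 28 \left(-48\right) = -1344$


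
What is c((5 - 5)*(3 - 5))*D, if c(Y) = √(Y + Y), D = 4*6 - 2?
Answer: 0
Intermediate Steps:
D = 22 (D = 24 - 2 = 22)
c(Y) = √2*√Y (c(Y) = √(2*Y) = √2*√Y)
c((5 - 5)*(3 - 5))*D = (√2*√((5 - 5)*(3 - 5)))*22 = (√2*√(0*(-2)))*22 = (√2*√0)*22 = (√2*0)*22 = 0*22 = 0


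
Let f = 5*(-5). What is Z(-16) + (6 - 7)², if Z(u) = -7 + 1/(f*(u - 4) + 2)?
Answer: -3011/502 ≈ -5.9980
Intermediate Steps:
f = -25
Z(u) = -7 + 1/(102 - 25*u) (Z(u) = -7 + 1/(-25*(u - 4) + 2) = -7 + 1/(-25*(-4 + u) + 2) = -7 + 1/((100 - 25*u) + 2) = -7 + 1/(102 - 25*u))
Z(-16) + (6 - 7)² = (713 - 175*(-16))/(-102 + 25*(-16)) + (6 - 7)² = (713 + 2800)/(-102 - 400) + (-1)² = 3513/(-502) + 1 = -1/502*3513 + 1 = -3513/502 + 1 = -3011/502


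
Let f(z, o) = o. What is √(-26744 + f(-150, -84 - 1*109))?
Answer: 3*I*√2993 ≈ 164.13*I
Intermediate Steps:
√(-26744 + f(-150, -84 - 1*109)) = √(-26744 + (-84 - 1*109)) = √(-26744 + (-84 - 109)) = √(-26744 - 193) = √(-26937) = 3*I*√2993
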